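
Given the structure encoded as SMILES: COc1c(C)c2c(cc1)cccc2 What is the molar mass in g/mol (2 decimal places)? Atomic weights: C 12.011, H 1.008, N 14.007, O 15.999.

172.23 g/mol

First, the molecular formula is C12H12O (counting implicit H from valence).
  C: 12 × 12.011 = 144.132
  H: 12 × 1.008 = 12.096
  O: 1 × 15.999 = 15.999
Sum: 12×12.011 + 12×1.008 + 1×15.999 = 172.227 → 172.23 g/mol.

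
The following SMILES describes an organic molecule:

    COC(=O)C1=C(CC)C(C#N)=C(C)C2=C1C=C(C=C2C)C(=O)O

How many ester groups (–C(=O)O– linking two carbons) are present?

1

The ester motif appears at heavy-atom position 3 in the SMILES.
Other groups present: 1 carboxylic acid, 1 nitrile.
Ester count: 1.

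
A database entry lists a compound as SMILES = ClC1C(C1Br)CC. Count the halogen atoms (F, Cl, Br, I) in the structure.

2

Halogen atoms appear at heavy-atom positions 1, 5 (1×Br, 1×Cl).
Halogen count: 2.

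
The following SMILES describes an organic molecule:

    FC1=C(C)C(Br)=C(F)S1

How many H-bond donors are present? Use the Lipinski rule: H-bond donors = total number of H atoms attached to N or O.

Donors: find every N or O and count the H atoms it carries.
  (no N or O atoms present)
Lipinski HBD = 0.

0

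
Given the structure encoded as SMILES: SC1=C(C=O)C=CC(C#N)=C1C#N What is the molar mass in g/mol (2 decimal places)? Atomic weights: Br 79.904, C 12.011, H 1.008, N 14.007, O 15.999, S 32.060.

First, the molecular formula is C9H4N2OS (counting implicit H from valence).
  C: 9 × 12.011 = 108.099
  H: 4 × 1.008 = 4.032
  N: 2 × 14.007 = 28.014
  O: 1 × 15.999 = 15.999
  S: 1 × 32.060 = 32.060
Sum: 9×12.011 + 4×1.008 + 2×14.007 + 1×15.999 + 1×32.060 = 188.204 → 188.20 g/mol.

188.20 g/mol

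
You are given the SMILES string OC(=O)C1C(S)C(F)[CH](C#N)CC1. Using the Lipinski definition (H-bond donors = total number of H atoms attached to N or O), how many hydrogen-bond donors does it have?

1

Donors: find every N or O and count the H atoms it carries.
  atom 1 (O): bond orders sum to 1 → 1 H
  atom 3 (O): bond orders sum to 2 → 0 H
  atom 11 (N): bond orders sum to 3 → 0 H
Lipinski HBD = 1.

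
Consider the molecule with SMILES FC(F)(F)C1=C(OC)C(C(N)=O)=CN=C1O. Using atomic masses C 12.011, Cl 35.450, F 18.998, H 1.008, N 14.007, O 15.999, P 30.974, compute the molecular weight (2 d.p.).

236.15 g/mol

First, the molecular formula is C8H7F3N2O3 (counting implicit H from valence).
  C: 8 × 12.011 = 96.088
  F: 3 × 18.998 = 56.994
  H: 7 × 1.008 = 7.056
  N: 2 × 14.007 = 28.014
  O: 3 × 15.999 = 47.997
Sum: 8×12.011 + 3×18.998 + 7×1.008 + 2×14.007 + 3×15.999 = 236.149 → 236.15 g/mol.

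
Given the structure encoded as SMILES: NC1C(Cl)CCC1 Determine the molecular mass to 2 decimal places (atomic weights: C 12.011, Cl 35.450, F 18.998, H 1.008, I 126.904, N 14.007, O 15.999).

119.59 g/mol

First, the molecular formula is C5H10ClN (counting implicit H from valence).
  C: 5 × 12.011 = 60.055
  Cl: 1 × 35.450 = 35.450
  H: 10 × 1.008 = 10.080
  N: 1 × 14.007 = 14.007
Sum: 5×12.011 + 1×35.450 + 10×1.008 + 1×14.007 = 119.592 → 119.59 g/mol.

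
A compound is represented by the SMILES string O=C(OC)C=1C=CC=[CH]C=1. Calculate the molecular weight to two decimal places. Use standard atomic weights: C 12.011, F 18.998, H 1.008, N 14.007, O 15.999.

136.15 g/mol

First, the molecular formula is C8H8O2 (counting implicit H from valence).
  C: 8 × 12.011 = 96.088
  H: 8 × 1.008 = 8.064
  O: 2 × 15.999 = 31.998
Sum: 8×12.011 + 8×1.008 + 2×15.999 = 136.150 → 136.15 g/mol.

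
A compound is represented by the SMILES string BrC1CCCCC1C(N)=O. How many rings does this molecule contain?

In SMILES, each pair of matching ring-closure digits denotes one ring-closing bond; the number of such bonds equals the number of independent rings.
Ring-closure bonds here: 1.

1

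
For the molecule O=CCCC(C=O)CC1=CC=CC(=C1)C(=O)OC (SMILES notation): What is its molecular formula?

C14H16O4

Walk through each heavy atom and fill implicit hydrogens from standard valence (C 4, N 3, O 2, S 2, halogen 1):
  atom 1: O, bond orders sum to 2 (valence 2) → 0 H
  atom 2: C, bond orders sum to 3 (valence 4) → 1 H
  atom 3: C, bond orders sum to 2 (valence 4) → 2 H
  atom 4: C, bond orders sum to 2 (valence 4) → 2 H
  atom 5: C, bond orders sum to 3 (valence 4) → 1 H
  atom 6: C, bond orders sum to 3 (valence 4) → 1 H
  atom 7: O, bond orders sum to 2 (valence 2) → 0 H
  atom 8: C, bond orders sum to 2 (valence 4) → 2 H
  atom 9: C, bond orders sum to 4 (valence 4) → 0 H
  atom 10: C, bond orders sum to 3 (valence 4) → 1 H
  atom 11: C, bond orders sum to 3 (valence 4) → 1 H
  atom 12: C, bond orders sum to 3 (valence 4) → 1 H
  atom 13: C, bond orders sum to 4 (valence 4) → 0 H
  atom 14: C, bond orders sum to 3 (valence 4) → 1 H
  atom 15: C, bond orders sum to 4 (valence 4) → 0 H
  atom 16: O, bond orders sum to 2 (valence 2) → 0 H
  atom 17: O, bond orders sum to 2 (valence 2) → 0 H
  atom 18: C, bond orders sum to 1 (valence 4) → 3 H
Totals → C:14, H:16, O:4.
In Hill order: C14H16O4.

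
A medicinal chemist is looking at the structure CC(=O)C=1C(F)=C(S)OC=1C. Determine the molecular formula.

Walk through each heavy atom and fill implicit hydrogens from standard valence (C 4, N 3, O 2, S 2, halogen 1):
  atom 1: C, bond orders sum to 1 (valence 4) → 3 H
  atom 2: C, bond orders sum to 4 (valence 4) → 0 H
  atom 3: O, bond orders sum to 2 (valence 2) → 0 H
  atom 4: C, bond orders sum to 4 (valence 4) → 0 H
  atom 5: C, bond orders sum to 4 (valence 4) → 0 H
  atom 6: F (halogen, monovalent) → 0 H
  atom 7: C, bond orders sum to 4 (valence 4) → 0 H
  atom 8: S, bond orders sum to 1 (valence 2) → 1 H
  atom 9: O, bond orders sum to 2 (valence 2) → 0 H
  atom 10: C, bond orders sum to 4 (valence 4) → 0 H
  atom 11: C, bond orders sum to 1 (valence 4) → 3 H
Totals → C:7, H:7, F:1, O:2, S:1.

C7H7FO2S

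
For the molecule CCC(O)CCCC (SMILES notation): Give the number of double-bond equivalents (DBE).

0

Molecular formula: C7H16O.
DoU = (2C + 2 + N − H − X) / 2, where X is the halogen count and O/S are ignored.
    = (2·7 + 2 + 0 − 16 − 0) / 2 = 0 / 2 = 0.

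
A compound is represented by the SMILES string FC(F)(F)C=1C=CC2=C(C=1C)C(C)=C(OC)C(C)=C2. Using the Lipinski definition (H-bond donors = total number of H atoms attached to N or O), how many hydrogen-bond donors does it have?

0

Donors: find every N or O and count the H atoms it carries.
  atom 15 (O): bond orders sum to 2 → 0 H
Lipinski HBD = 0.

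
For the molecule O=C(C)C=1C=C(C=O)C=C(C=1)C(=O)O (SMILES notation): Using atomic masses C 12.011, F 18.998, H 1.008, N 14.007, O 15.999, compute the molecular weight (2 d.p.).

First, the molecular formula is C10H8O4 (counting implicit H from valence).
  C: 10 × 12.011 = 120.110
  H: 8 × 1.008 = 8.064
  O: 4 × 15.999 = 63.996
Sum: 10×12.011 + 8×1.008 + 4×15.999 = 192.170 → 192.17 g/mol.

192.17 g/mol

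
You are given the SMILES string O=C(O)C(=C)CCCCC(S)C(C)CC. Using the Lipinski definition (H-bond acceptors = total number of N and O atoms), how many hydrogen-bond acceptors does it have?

2

N atoms: 0; O atoms: 2.
Lipinski HBA = 0 + 2 = 2.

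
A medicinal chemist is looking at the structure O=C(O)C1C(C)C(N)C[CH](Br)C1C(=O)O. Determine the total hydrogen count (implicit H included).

Walk through each heavy atom and fill implicit hydrogens from standard valence (C 4, N 3, O 2, S 2, halogen 1):
  atom 1: O, bond orders sum to 2 (valence 2) → 0 H
  atom 2: C, bond orders sum to 4 (valence 4) → 0 H
  atom 3: O, bond orders sum to 1 (valence 2) → 1 H
  atom 4: C, bond orders sum to 3 (valence 4) → 1 H
  atom 5: C, bond orders sum to 3 (valence 4) → 1 H
  atom 6: C, bond orders sum to 1 (valence 4) → 3 H
  atom 7: C, bond orders sum to 3 (valence 4) → 1 H
  atom 8: N, bond orders sum to 1 (valence 3) → 2 H
  atom 9: C, bond orders sum to 2 (valence 4) → 2 H
  atom 10: C with explicit H count 1
  atom 11: Br (halogen, monovalent) → 0 H
  atom 12: C, bond orders sum to 3 (valence 4) → 1 H
  atom 13: C, bond orders sum to 4 (valence 4) → 0 H
  atom 14: O, bond orders sum to 2 (valence 2) → 0 H
  atom 15: O, bond orders sum to 1 (valence 2) → 1 H
Total hydrogens: 14.

14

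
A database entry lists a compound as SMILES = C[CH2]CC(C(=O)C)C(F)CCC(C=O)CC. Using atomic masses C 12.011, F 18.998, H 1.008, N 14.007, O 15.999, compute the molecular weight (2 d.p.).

First, the molecular formula is C13H23FO2 (counting implicit H from valence).
  C: 13 × 12.011 = 156.143
  F: 1 × 18.998 = 18.998
  H: 23 × 1.008 = 23.184
  O: 2 × 15.999 = 31.998
Sum: 13×12.011 + 1×18.998 + 23×1.008 + 2×15.999 = 230.323 → 230.32 g/mol.

230.32 g/mol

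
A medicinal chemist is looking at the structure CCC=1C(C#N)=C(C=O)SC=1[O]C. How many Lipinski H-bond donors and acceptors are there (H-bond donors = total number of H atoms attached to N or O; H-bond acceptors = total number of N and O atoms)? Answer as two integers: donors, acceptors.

Donors: find every N or O and count the H atoms it carries.
  atom 6 (N): bond orders sum to 3 → 0 H
  atom 9 (O): bond orders sum to 2 → 0 H
  atom 12 (O): bond orders sum to 2 → 0 H
Lipinski HBD = 0.
Acceptors: N atoms = 1, O atoms = 2 → HBA = 3.

0, 3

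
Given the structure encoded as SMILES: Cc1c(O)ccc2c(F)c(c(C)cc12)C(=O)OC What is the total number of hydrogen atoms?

13

Walk through each heavy atom and fill implicit hydrogens from standard valence (C 4, N 3, O 2, S 2, halogen 1); for lowercase aromatic atoms, an aromatic c carries 1 H when it has two neighbours and 0 H with three, and aromatic n carries 0 H:
  atom 1: C, bond orders sum to 1 (valence 4) → 3 H
  atom 2: aromatic c, 3 neighbours → 0 H
  atom 3: aromatic c, 3 neighbours → 0 H
  atom 4: O, bond orders sum to 1 (valence 2) → 1 H
  atom 5: aromatic c, 2 neighbours → 1 H
  atom 6: aromatic c, 2 neighbours → 1 H
  atom 7: aromatic c, 3 neighbours → 0 H
  atom 8: aromatic c, 3 neighbours → 0 H
  atom 9: F (halogen, monovalent) → 0 H
  atom 10: aromatic c, 3 neighbours → 0 H
  atom 11: aromatic c, 3 neighbours → 0 H
  atom 12: C, bond orders sum to 1 (valence 4) → 3 H
  atom 13: aromatic c, 2 neighbours → 1 H
  atom 14: aromatic c, 3 neighbours → 0 H
  atom 15: C, bond orders sum to 4 (valence 4) → 0 H
  atom 16: O, bond orders sum to 2 (valence 2) → 0 H
  atom 17: O, bond orders sum to 2 (valence 2) → 0 H
  atom 18: C, bond orders sum to 1 (valence 4) → 3 H
Total hydrogens: 13.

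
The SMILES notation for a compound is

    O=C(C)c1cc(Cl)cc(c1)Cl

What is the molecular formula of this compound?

C8H6Cl2O

Walk through each heavy atom and fill implicit hydrogens from standard valence (C 4, N 3, O 2, S 2, halogen 1); for lowercase aromatic atoms, an aromatic c carries 1 H when it has two neighbours and 0 H with three, and aromatic n carries 0 H:
  atom 1: O, bond orders sum to 2 (valence 2) → 0 H
  atom 2: C, bond orders sum to 4 (valence 4) → 0 H
  atom 3: C, bond orders sum to 1 (valence 4) → 3 H
  atom 4: aromatic c, 3 neighbours → 0 H
  atom 5: aromatic c, 2 neighbours → 1 H
  atom 6: aromatic c, 3 neighbours → 0 H
  atom 7: Cl (halogen, monovalent) → 0 H
  atom 8: aromatic c, 2 neighbours → 1 H
  atom 9: aromatic c, 3 neighbours → 0 H
  atom 10: aromatic c, 2 neighbours → 1 H
  atom 11: Cl (halogen, monovalent) → 0 H
Totals → C:8, H:6, Cl:2, O:1.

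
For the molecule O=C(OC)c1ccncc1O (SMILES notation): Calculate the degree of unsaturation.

Molecular formula: C7H7NO3.
DoU = (2C + 2 + N − H − X) / 2, where X is the halogen count and O/S are ignored.
    = (2·7 + 2 + 1 − 7 − 0) / 2 = 10 / 2 = 5.

5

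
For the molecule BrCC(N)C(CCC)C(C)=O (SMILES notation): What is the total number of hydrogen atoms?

Walk through each heavy atom and fill implicit hydrogens from standard valence (C 4, N 3, O 2, S 2, halogen 1):
  atom 1: Br (halogen, monovalent) → 0 H
  atom 2: C, bond orders sum to 2 (valence 4) → 2 H
  atom 3: C, bond orders sum to 3 (valence 4) → 1 H
  atom 4: N, bond orders sum to 1 (valence 3) → 2 H
  atom 5: C, bond orders sum to 3 (valence 4) → 1 H
  atom 6: C, bond orders sum to 2 (valence 4) → 2 H
  atom 7: C, bond orders sum to 2 (valence 4) → 2 H
  atom 8: C, bond orders sum to 1 (valence 4) → 3 H
  atom 9: C, bond orders sum to 4 (valence 4) → 0 H
  atom 10: C, bond orders sum to 1 (valence 4) → 3 H
  atom 11: O, bond orders sum to 2 (valence 2) → 0 H
Total hydrogens: 16.

16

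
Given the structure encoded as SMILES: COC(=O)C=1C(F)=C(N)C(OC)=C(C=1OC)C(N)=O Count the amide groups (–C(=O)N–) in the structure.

1

The amide motif appears at heavy-atom position 17 in the SMILES.
Other groups present: 1 ester, 2 ether, 1 primary amine.
Amide count: 1.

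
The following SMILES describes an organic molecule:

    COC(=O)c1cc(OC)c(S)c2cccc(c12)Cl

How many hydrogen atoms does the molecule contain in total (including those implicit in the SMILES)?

Walk through each heavy atom and fill implicit hydrogens from standard valence (C 4, N 3, O 2, S 2, halogen 1); for lowercase aromatic atoms, an aromatic c carries 1 H when it has two neighbours and 0 H with three, and aromatic n carries 0 H:
  atom 1: C, bond orders sum to 1 (valence 4) → 3 H
  atom 2: O, bond orders sum to 2 (valence 2) → 0 H
  atom 3: C, bond orders sum to 4 (valence 4) → 0 H
  atom 4: O, bond orders sum to 2 (valence 2) → 0 H
  atom 5: aromatic c, 3 neighbours → 0 H
  atom 6: aromatic c, 2 neighbours → 1 H
  atom 7: aromatic c, 3 neighbours → 0 H
  atom 8: O, bond orders sum to 2 (valence 2) → 0 H
  atom 9: C, bond orders sum to 1 (valence 4) → 3 H
  atom 10: aromatic c, 3 neighbours → 0 H
  atom 11: S, bond orders sum to 1 (valence 2) → 1 H
  atom 12: aromatic c, 3 neighbours → 0 H
  atom 13: aromatic c, 2 neighbours → 1 H
  atom 14: aromatic c, 2 neighbours → 1 H
  atom 15: aromatic c, 2 neighbours → 1 H
  atom 16: aromatic c, 3 neighbours → 0 H
  atom 17: aromatic c, 3 neighbours → 0 H
  atom 18: Cl (halogen, monovalent) → 0 H
Total hydrogens: 11.

11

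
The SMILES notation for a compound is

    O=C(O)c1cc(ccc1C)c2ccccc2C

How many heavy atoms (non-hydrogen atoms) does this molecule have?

Every atom symbol written in the SMILES (organic subset) is one heavy atom; implicit H are not written.
Heavy atoms by element → C:15, O:2.
Total: 17.

17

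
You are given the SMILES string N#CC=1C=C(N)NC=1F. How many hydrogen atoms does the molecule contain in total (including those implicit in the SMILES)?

4

Walk through each heavy atom and fill implicit hydrogens from standard valence (C 4, N 3, O 2, S 2, halogen 1):
  atom 1: N, bond orders sum to 3 (valence 3) → 0 H
  atom 2: C, bond orders sum to 4 (valence 4) → 0 H
  atom 3: C, bond orders sum to 4 (valence 4) → 0 H
  atom 4: C, bond orders sum to 3 (valence 4) → 1 H
  atom 5: C, bond orders sum to 4 (valence 4) → 0 H
  atom 6: N, bond orders sum to 1 (valence 3) → 2 H
  atom 7: N, bond orders sum to 2 (valence 3) → 1 H
  atom 8: C, bond orders sum to 4 (valence 4) → 0 H
  atom 9: F (halogen, monovalent) → 0 H
Total hydrogens: 4.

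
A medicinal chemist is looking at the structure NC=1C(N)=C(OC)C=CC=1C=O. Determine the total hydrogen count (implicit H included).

10

Walk through each heavy atom and fill implicit hydrogens from standard valence (C 4, N 3, O 2, S 2, halogen 1):
  atom 1: N, bond orders sum to 1 (valence 3) → 2 H
  atom 2: C, bond orders sum to 4 (valence 4) → 0 H
  atom 3: C, bond orders sum to 4 (valence 4) → 0 H
  atom 4: N, bond orders sum to 1 (valence 3) → 2 H
  atom 5: C, bond orders sum to 4 (valence 4) → 0 H
  atom 6: O, bond orders sum to 2 (valence 2) → 0 H
  atom 7: C, bond orders sum to 1 (valence 4) → 3 H
  atom 8: C, bond orders sum to 3 (valence 4) → 1 H
  atom 9: C, bond orders sum to 3 (valence 4) → 1 H
  atom 10: C, bond orders sum to 4 (valence 4) → 0 H
  atom 11: C, bond orders sum to 3 (valence 4) → 1 H
  atom 12: O, bond orders sum to 2 (valence 2) → 0 H
Total hydrogens: 10.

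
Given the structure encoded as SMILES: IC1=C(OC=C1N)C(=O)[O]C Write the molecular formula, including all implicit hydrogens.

Walk through each heavy atom and fill implicit hydrogens from standard valence (C 4, N 3, O 2, S 2, halogen 1):
  atom 1: I (halogen, monovalent) → 0 H
  atom 2: C, bond orders sum to 4 (valence 4) → 0 H
  atom 3: C, bond orders sum to 4 (valence 4) → 0 H
  atom 4: O, bond orders sum to 2 (valence 2) → 0 H
  atom 5: C, bond orders sum to 3 (valence 4) → 1 H
  atom 6: C, bond orders sum to 4 (valence 4) → 0 H
  atom 7: N, bond orders sum to 1 (valence 3) → 2 H
  atom 8: C, bond orders sum to 4 (valence 4) → 0 H
  atom 9: O, bond orders sum to 2 (valence 2) → 0 H
  atom 10: O with explicit H count 0
  atom 11: C, bond orders sum to 1 (valence 4) → 3 H
Totals → C:6, H:6, I:1, N:1, O:3.
In Hill order: C6H6INO3.

C6H6INO3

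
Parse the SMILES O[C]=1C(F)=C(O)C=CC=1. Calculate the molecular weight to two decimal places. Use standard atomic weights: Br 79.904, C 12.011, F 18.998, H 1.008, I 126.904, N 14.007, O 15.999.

First, the molecular formula is C6H5FO2 (counting implicit H from valence).
  C: 6 × 12.011 = 72.066
  F: 1 × 18.998 = 18.998
  H: 5 × 1.008 = 5.040
  O: 2 × 15.999 = 31.998
Sum: 6×12.011 + 1×18.998 + 5×1.008 + 2×15.999 = 128.102 → 128.10 g/mol.

128.10 g/mol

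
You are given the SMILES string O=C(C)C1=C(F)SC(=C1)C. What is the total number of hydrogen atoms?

Walk through each heavy atom and fill implicit hydrogens from standard valence (C 4, N 3, O 2, S 2, halogen 1):
  atom 1: O, bond orders sum to 2 (valence 2) → 0 H
  atom 2: C, bond orders sum to 4 (valence 4) → 0 H
  atom 3: C, bond orders sum to 1 (valence 4) → 3 H
  atom 4: C, bond orders sum to 4 (valence 4) → 0 H
  atom 5: C, bond orders sum to 4 (valence 4) → 0 H
  atom 6: F (halogen, monovalent) → 0 H
  atom 7: S, bond orders sum to 2 (valence 2) → 0 H
  atom 8: C, bond orders sum to 4 (valence 4) → 0 H
  atom 9: C, bond orders sum to 3 (valence 4) → 1 H
  atom 10: C, bond orders sum to 1 (valence 4) → 3 H
Total hydrogens: 7.

7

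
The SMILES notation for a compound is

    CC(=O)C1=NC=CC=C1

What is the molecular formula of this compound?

Walk through each heavy atom and fill implicit hydrogens from standard valence (C 4, N 3, O 2, S 2, halogen 1):
  atom 1: C, bond orders sum to 1 (valence 4) → 3 H
  atom 2: C, bond orders sum to 4 (valence 4) → 0 H
  atom 3: O, bond orders sum to 2 (valence 2) → 0 H
  atom 4: C, bond orders sum to 4 (valence 4) → 0 H
  atom 5: N, bond orders sum to 3 (valence 3) → 0 H
  atom 6: C, bond orders sum to 3 (valence 4) → 1 H
  atom 7: C, bond orders sum to 3 (valence 4) → 1 H
  atom 8: C, bond orders sum to 3 (valence 4) → 1 H
  atom 9: C, bond orders sum to 3 (valence 4) → 1 H
Totals → C:7, H:7, N:1, O:1.
In Hill order: C7H7NO.

C7H7NO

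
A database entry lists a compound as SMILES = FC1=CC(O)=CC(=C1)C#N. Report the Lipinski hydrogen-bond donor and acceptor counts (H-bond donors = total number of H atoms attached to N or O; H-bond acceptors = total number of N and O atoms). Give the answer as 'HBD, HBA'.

1, 2

Donors: find every N or O and count the H atoms it carries.
  atom 5 (O): bond orders sum to 1 → 1 H
  atom 10 (N): bond orders sum to 3 → 0 H
Lipinski HBD = 1.
Acceptors: N atoms = 1, O atoms = 1 → HBA = 2.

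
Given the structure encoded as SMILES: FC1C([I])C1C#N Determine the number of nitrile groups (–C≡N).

The nitrile motif appears at heavy-atom position 6 in the SMILES.
Nitrile count: 1.

1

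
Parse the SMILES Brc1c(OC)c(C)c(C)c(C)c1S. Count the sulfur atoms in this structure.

1

Scan the SMILES for S atoms (remember two-letter symbols like Cl and Br are single atoms).
Sulfur count: 1.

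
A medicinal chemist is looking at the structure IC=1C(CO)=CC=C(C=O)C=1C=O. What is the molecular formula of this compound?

C9H7IO3

Walk through each heavy atom and fill implicit hydrogens from standard valence (C 4, N 3, O 2, S 2, halogen 1):
  atom 1: I (halogen, monovalent) → 0 H
  atom 2: C, bond orders sum to 4 (valence 4) → 0 H
  atom 3: C, bond orders sum to 4 (valence 4) → 0 H
  atom 4: C, bond orders sum to 2 (valence 4) → 2 H
  atom 5: O, bond orders sum to 1 (valence 2) → 1 H
  atom 6: C, bond orders sum to 3 (valence 4) → 1 H
  atom 7: C, bond orders sum to 3 (valence 4) → 1 H
  atom 8: C, bond orders sum to 4 (valence 4) → 0 H
  atom 9: C, bond orders sum to 3 (valence 4) → 1 H
  atom 10: O, bond orders sum to 2 (valence 2) → 0 H
  atom 11: C, bond orders sum to 4 (valence 4) → 0 H
  atom 12: C, bond orders sum to 3 (valence 4) → 1 H
  atom 13: O, bond orders sum to 2 (valence 2) → 0 H
Totals → C:9, H:7, I:1, O:3.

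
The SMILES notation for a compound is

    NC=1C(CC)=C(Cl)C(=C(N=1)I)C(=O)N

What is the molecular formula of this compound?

Walk through each heavy atom and fill implicit hydrogens from standard valence (C 4, N 3, O 2, S 2, halogen 1):
  atom 1: N, bond orders sum to 1 (valence 3) → 2 H
  atom 2: C, bond orders sum to 4 (valence 4) → 0 H
  atom 3: C, bond orders sum to 4 (valence 4) → 0 H
  atom 4: C, bond orders sum to 2 (valence 4) → 2 H
  atom 5: C, bond orders sum to 1 (valence 4) → 3 H
  atom 6: C, bond orders sum to 4 (valence 4) → 0 H
  atom 7: Cl (halogen, monovalent) → 0 H
  atom 8: C, bond orders sum to 4 (valence 4) → 0 H
  atom 9: C, bond orders sum to 4 (valence 4) → 0 H
  atom 10: N, bond orders sum to 3 (valence 3) → 0 H
  atom 11: I (halogen, monovalent) → 0 H
  atom 12: C, bond orders sum to 4 (valence 4) → 0 H
  atom 13: O, bond orders sum to 2 (valence 2) → 0 H
  atom 14: N, bond orders sum to 1 (valence 3) → 2 H
Totals → C:8, H:9, Cl:1, I:1, N:3, O:1.
In Hill order: C8H9ClIN3O.

C8H9ClIN3O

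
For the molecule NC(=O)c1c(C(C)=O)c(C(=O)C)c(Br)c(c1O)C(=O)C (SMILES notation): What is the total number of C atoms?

Count every carbon token in the SMILES (each C, including those in ring-closure positions and inside branches).
Carbon count: 13.

13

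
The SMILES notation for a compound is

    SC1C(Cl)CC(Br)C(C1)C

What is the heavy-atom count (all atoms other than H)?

10

Every atom symbol written in the SMILES (organic subset) is one heavy atom; implicit H are not written.
Heavy atoms by element → Br:1, C:7, Cl:1, S:1.
Total: 10.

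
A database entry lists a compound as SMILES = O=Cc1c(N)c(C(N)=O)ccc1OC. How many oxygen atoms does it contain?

Scan the SMILES for O atoms (remember two-letter symbols like Cl and Br are single atoms).
Oxygen count: 3.

3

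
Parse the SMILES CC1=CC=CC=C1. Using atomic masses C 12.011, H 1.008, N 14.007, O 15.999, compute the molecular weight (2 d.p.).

First, the molecular formula is C7H8 (counting implicit H from valence).
  C: 7 × 12.011 = 84.077
  H: 8 × 1.008 = 8.064
Sum: 7×12.011 + 8×1.008 = 92.141 → 92.14 g/mol.

92.14 g/mol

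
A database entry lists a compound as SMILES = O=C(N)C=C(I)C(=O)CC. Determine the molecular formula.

C6H8INO2

Walk through each heavy atom and fill implicit hydrogens from standard valence (C 4, N 3, O 2, S 2, halogen 1):
  atom 1: O, bond orders sum to 2 (valence 2) → 0 H
  atom 2: C, bond orders sum to 4 (valence 4) → 0 H
  atom 3: N, bond orders sum to 1 (valence 3) → 2 H
  atom 4: C, bond orders sum to 3 (valence 4) → 1 H
  atom 5: C, bond orders sum to 4 (valence 4) → 0 H
  atom 6: I (halogen, monovalent) → 0 H
  atom 7: C, bond orders sum to 4 (valence 4) → 0 H
  atom 8: O, bond orders sum to 2 (valence 2) → 0 H
  atom 9: C, bond orders sum to 2 (valence 4) → 2 H
  atom 10: C, bond orders sum to 1 (valence 4) → 3 H
Totals → C:6, H:8, I:1, N:1, O:2.
In Hill order: C6H8INO2.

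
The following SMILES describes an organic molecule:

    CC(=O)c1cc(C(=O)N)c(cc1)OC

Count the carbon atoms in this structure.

10

Count every carbon token in the SMILES (each C, including those in ring-closure positions and inside branches).
Carbon count: 10.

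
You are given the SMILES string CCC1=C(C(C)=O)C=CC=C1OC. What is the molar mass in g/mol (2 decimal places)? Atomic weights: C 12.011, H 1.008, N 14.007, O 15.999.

First, the molecular formula is C11H14O2 (counting implicit H from valence).
  C: 11 × 12.011 = 132.121
  H: 14 × 1.008 = 14.112
  O: 2 × 15.999 = 31.998
Sum: 11×12.011 + 14×1.008 + 2×15.999 = 178.231 → 178.23 g/mol.

178.23 g/mol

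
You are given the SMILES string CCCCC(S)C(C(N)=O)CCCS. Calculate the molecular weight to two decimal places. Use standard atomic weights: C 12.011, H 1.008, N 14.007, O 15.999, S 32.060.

First, the molecular formula is C10H21NOS2 (counting implicit H from valence).
  C: 10 × 12.011 = 120.110
  H: 21 × 1.008 = 21.168
  N: 1 × 14.007 = 14.007
  O: 1 × 15.999 = 15.999
  S: 2 × 32.060 = 64.120
Sum: 10×12.011 + 21×1.008 + 1×14.007 + 1×15.999 + 2×32.060 = 235.404 → 235.40 g/mol.

235.40 g/mol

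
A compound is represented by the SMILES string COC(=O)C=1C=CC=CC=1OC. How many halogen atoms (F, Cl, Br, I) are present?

Scan the SMILES for the halogen motif — none present.
Groups that are present: 1 ester, 1 ether.

0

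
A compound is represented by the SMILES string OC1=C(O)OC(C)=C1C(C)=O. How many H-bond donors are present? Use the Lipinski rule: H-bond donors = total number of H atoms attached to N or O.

2

Donors: find every N or O and count the H atoms it carries.
  atom 1 (O): bond orders sum to 1 → 1 H
  atom 4 (O): bond orders sum to 1 → 1 H
  atom 5 (O): bond orders sum to 2 → 0 H
  atom 11 (O): bond orders sum to 2 → 0 H
Lipinski HBD = 2.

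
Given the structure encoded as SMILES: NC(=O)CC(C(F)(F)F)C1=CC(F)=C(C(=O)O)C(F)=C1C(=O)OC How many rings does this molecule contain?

1

In SMILES, each pair of matching ring-closure digits denotes one ring-closing bond; the number of such bonds equals the number of independent rings.
Ring-closure bonds here: 1.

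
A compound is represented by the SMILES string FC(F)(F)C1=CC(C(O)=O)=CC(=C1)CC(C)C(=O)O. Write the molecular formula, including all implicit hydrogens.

Walk through each heavy atom and fill implicit hydrogens from standard valence (C 4, N 3, O 2, S 2, halogen 1):
  atom 1: F (halogen, monovalent) → 0 H
  atom 2: C, bond orders sum to 4 (valence 4) → 0 H
  atom 3: F (halogen, monovalent) → 0 H
  atom 4: F (halogen, monovalent) → 0 H
  atom 5: C, bond orders sum to 4 (valence 4) → 0 H
  atom 6: C, bond orders sum to 3 (valence 4) → 1 H
  atom 7: C, bond orders sum to 4 (valence 4) → 0 H
  atom 8: C, bond orders sum to 4 (valence 4) → 0 H
  atom 9: O, bond orders sum to 1 (valence 2) → 1 H
  atom 10: O, bond orders sum to 2 (valence 2) → 0 H
  atom 11: C, bond orders sum to 3 (valence 4) → 1 H
  atom 12: C, bond orders sum to 4 (valence 4) → 0 H
  atom 13: C, bond orders sum to 3 (valence 4) → 1 H
  atom 14: C, bond orders sum to 2 (valence 4) → 2 H
  atom 15: C, bond orders sum to 3 (valence 4) → 1 H
  atom 16: C, bond orders sum to 1 (valence 4) → 3 H
  atom 17: C, bond orders sum to 4 (valence 4) → 0 H
  atom 18: O, bond orders sum to 2 (valence 2) → 0 H
  atom 19: O, bond orders sum to 1 (valence 2) → 1 H
Totals → C:12, H:11, F:3, O:4.
In Hill order: C12H11F3O4.

C12H11F3O4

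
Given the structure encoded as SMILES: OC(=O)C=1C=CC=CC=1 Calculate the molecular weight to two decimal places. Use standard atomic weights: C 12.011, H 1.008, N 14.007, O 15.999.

122.12 g/mol

First, the molecular formula is C7H6O2 (counting implicit H from valence).
  C: 7 × 12.011 = 84.077
  H: 6 × 1.008 = 6.048
  O: 2 × 15.999 = 31.998
Sum: 7×12.011 + 6×1.008 + 2×15.999 = 122.123 → 122.12 g/mol.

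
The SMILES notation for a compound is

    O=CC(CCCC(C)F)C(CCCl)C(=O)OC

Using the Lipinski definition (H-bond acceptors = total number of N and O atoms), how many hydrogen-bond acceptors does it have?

N atoms: 0; O atoms: 3.
Lipinski HBA = 0 + 3 = 3.

3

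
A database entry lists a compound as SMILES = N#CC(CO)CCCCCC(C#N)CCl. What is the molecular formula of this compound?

C11H17ClN2O

Walk through each heavy atom and fill implicit hydrogens from standard valence (C 4, N 3, O 2, S 2, halogen 1):
  atom 1: N, bond orders sum to 3 (valence 3) → 0 H
  atom 2: C, bond orders sum to 4 (valence 4) → 0 H
  atom 3: C, bond orders sum to 3 (valence 4) → 1 H
  atom 4: C, bond orders sum to 2 (valence 4) → 2 H
  atom 5: O, bond orders sum to 1 (valence 2) → 1 H
  atom 6: C, bond orders sum to 2 (valence 4) → 2 H
  atom 7: C, bond orders sum to 2 (valence 4) → 2 H
  atom 8: C, bond orders sum to 2 (valence 4) → 2 H
  atom 9: C, bond orders sum to 2 (valence 4) → 2 H
  atom 10: C, bond orders sum to 2 (valence 4) → 2 H
  atom 11: C, bond orders sum to 3 (valence 4) → 1 H
  atom 12: C, bond orders sum to 4 (valence 4) → 0 H
  atom 13: N, bond orders sum to 3 (valence 3) → 0 H
  atom 14: C, bond orders sum to 2 (valence 4) → 2 H
  atom 15: Cl (halogen, monovalent) → 0 H
Totals → C:11, H:17, Cl:1, N:2, O:1.
In Hill order: C11H17ClN2O.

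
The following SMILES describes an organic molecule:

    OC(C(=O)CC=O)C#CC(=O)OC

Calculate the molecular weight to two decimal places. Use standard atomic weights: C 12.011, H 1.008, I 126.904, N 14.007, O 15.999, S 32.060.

184.15 g/mol

First, the molecular formula is C8H8O5 (counting implicit H from valence).
  C: 8 × 12.011 = 96.088
  H: 8 × 1.008 = 8.064
  O: 5 × 15.999 = 79.995
Sum: 8×12.011 + 8×1.008 + 5×15.999 = 184.147 → 184.15 g/mol.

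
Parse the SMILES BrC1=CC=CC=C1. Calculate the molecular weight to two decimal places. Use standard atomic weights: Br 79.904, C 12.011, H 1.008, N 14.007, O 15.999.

First, the molecular formula is C6H5Br (counting implicit H from valence).
  Br: 1 × 79.904 = 79.904
  C: 6 × 12.011 = 72.066
  H: 5 × 1.008 = 5.040
Sum: 1×79.904 + 6×12.011 + 5×1.008 = 157.010 → 157.01 g/mol.

157.01 g/mol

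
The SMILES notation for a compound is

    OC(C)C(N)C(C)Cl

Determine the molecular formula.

C5H12ClNO

Walk through each heavy atom and fill implicit hydrogens from standard valence (C 4, N 3, O 2, S 2, halogen 1):
  atom 1: O, bond orders sum to 1 (valence 2) → 1 H
  atom 2: C, bond orders sum to 3 (valence 4) → 1 H
  atom 3: C, bond orders sum to 1 (valence 4) → 3 H
  atom 4: C, bond orders sum to 3 (valence 4) → 1 H
  atom 5: N, bond orders sum to 1 (valence 3) → 2 H
  atom 6: C, bond orders sum to 3 (valence 4) → 1 H
  atom 7: C, bond orders sum to 1 (valence 4) → 3 H
  atom 8: Cl (halogen, monovalent) → 0 H
Totals → C:5, H:12, Cl:1, N:1, O:1.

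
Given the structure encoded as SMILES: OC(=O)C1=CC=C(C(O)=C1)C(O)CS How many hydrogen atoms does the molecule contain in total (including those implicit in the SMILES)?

Walk through each heavy atom and fill implicit hydrogens from standard valence (C 4, N 3, O 2, S 2, halogen 1):
  atom 1: O, bond orders sum to 1 (valence 2) → 1 H
  atom 2: C, bond orders sum to 4 (valence 4) → 0 H
  atom 3: O, bond orders sum to 2 (valence 2) → 0 H
  atom 4: C, bond orders sum to 4 (valence 4) → 0 H
  atom 5: C, bond orders sum to 3 (valence 4) → 1 H
  atom 6: C, bond orders sum to 3 (valence 4) → 1 H
  atom 7: C, bond orders sum to 4 (valence 4) → 0 H
  atom 8: C, bond orders sum to 4 (valence 4) → 0 H
  atom 9: O, bond orders sum to 1 (valence 2) → 1 H
  atom 10: C, bond orders sum to 3 (valence 4) → 1 H
  atom 11: C, bond orders sum to 3 (valence 4) → 1 H
  atom 12: O, bond orders sum to 1 (valence 2) → 1 H
  atom 13: C, bond orders sum to 2 (valence 4) → 2 H
  atom 14: S, bond orders sum to 1 (valence 2) → 1 H
Total hydrogens: 10.

10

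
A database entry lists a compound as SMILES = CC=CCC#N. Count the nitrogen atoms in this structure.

Scan the SMILES for N atoms (remember two-letter symbols like Cl and Br are single atoms).
Nitrogen count: 1.

1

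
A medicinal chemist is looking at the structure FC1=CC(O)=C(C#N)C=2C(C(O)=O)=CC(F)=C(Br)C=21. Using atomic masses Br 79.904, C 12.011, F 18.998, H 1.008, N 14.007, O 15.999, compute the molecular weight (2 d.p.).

328.07 g/mol

First, the molecular formula is C12H4BrF2NO3 (counting implicit H from valence).
  Br: 1 × 79.904 = 79.904
  C: 12 × 12.011 = 144.132
  F: 2 × 18.998 = 37.996
  H: 4 × 1.008 = 4.032
  N: 1 × 14.007 = 14.007
  O: 3 × 15.999 = 47.997
Sum: 1×79.904 + 12×12.011 + 2×18.998 + 4×1.008 + 1×14.007 + 3×15.999 = 328.068 → 328.07 g/mol.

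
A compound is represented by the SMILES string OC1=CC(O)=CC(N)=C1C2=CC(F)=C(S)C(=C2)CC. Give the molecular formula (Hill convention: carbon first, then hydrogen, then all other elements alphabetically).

Walk through each heavy atom and fill implicit hydrogens from standard valence (C 4, N 3, O 2, S 2, halogen 1):
  atom 1: O, bond orders sum to 1 (valence 2) → 1 H
  atom 2: C, bond orders sum to 4 (valence 4) → 0 H
  atom 3: C, bond orders sum to 3 (valence 4) → 1 H
  atom 4: C, bond orders sum to 4 (valence 4) → 0 H
  atom 5: O, bond orders sum to 1 (valence 2) → 1 H
  atom 6: C, bond orders sum to 3 (valence 4) → 1 H
  atom 7: C, bond orders sum to 4 (valence 4) → 0 H
  atom 8: N, bond orders sum to 1 (valence 3) → 2 H
  atom 9: C, bond orders sum to 4 (valence 4) → 0 H
  atom 10: C, bond orders sum to 4 (valence 4) → 0 H
  atom 11: C, bond orders sum to 3 (valence 4) → 1 H
  atom 12: C, bond orders sum to 4 (valence 4) → 0 H
  atom 13: F (halogen, monovalent) → 0 H
  atom 14: C, bond orders sum to 4 (valence 4) → 0 H
  atom 15: S, bond orders sum to 1 (valence 2) → 1 H
  atom 16: C, bond orders sum to 4 (valence 4) → 0 H
  atom 17: C, bond orders sum to 3 (valence 4) → 1 H
  atom 18: C, bond orders sum to 2 (valence 4) → 2 H
  atom 19: C, bond orders sum to 1 (valence 4) → 3 H
Totals → C:14, H:14, F:1, N:1, O:2, S:1.
In Hill order: C14H14FNO2S.

C14H14FNO2S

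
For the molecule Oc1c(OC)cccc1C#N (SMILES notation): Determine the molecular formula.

Walk through each heavy atom and fill implicit hydrogens from standard valence (C 4, N 3, O 2, S 2, halogen 1); for lowercase aromatic atoms, an aromatic c carries 1 H when it has two neighbours and 0 H with three, and aromatic n carries 0 H:
  atom 1: O, bond orders sum to 1 (valence 2) → 1 H
  atom 2: aromatic c, 3 neighbours → 0 H
  atom 3: aromatic c, 3 neighbours → 0 H
  atom 4: O, bond orders sum to 2 (valence 2) → 0 H
  atom 5: C, bond orders sum to 1 (valence 4) → 3 H
  atom 6: aromatic c, 2 neighbours → 1 H
  atom 7: aromatic c, 2 neighbours → 1 H
  atom 8: aromatic c, 2 neighbours → 1 H
  atom 9: aromatic c, 3 neighbours → 0 H
  atom 10: C, bond orders sum to 4 (valence 4) → 0 H
  atom 11: N, bond orders sum to 3 (valence 3) → 0 H
Totals → C:8, H:7, N:1, O:2.
In Hill order: C8H7NO2.

C8H7NO2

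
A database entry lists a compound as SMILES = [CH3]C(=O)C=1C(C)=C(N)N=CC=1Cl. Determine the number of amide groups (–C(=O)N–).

Scan the SMILES for the amide motif — none present.
Groups that are present: 1 ketone, 1 primary amine.

0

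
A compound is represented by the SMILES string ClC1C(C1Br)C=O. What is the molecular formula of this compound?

C4H4BrClO

Walk through each heavy atom and fill implicit hydrogens from standard valence (C 4, N 3, O 2, S 2, halogen 1):
  atom 1: Cl (halogen, monovalent) → 0 H
  atom 2: C, bond orders sum to 3 (valence 4) → 1 H
  atom 3: C, bond orders sum to 3 (valence 4) → 1 H
  atom 4: C, bond orders sum to 3 (valence 4) → 1 H
  atom 5: Br (halogen, monovalent) → 0 H
  atom 6: C, bond orders sum to 3 (valence 4) → 1 H
  atom 7: O, bond orders sum to 2 (valence 2) → 0 H
Totals → C:4, H:4, Br:1, Cl:1, O:1.
In Hill order: C4H4BrClO.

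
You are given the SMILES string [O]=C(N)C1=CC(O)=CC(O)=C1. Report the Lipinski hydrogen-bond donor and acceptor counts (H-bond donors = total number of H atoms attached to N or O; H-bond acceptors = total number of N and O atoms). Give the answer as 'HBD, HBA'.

Donors: find every N or O and count the H atoms it carries.
  atom 1 (O): bond orders sum to 2 → 0 H
  atom 3 (N): bond orders sum to 1 → 2 H
  atom 7 (O): bond orders sum to 1 → 1 H
  atom 10 (O): bond orders sum to 1 → 1 H
Lipinski HBD = 4.
Acceptors: N atoms = 1, O atoms = 3 → HBA = 4.

4, 4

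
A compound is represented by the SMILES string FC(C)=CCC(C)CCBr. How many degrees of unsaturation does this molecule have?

1

Molecular formula: C8H14BrF.
DoU = (2C + 2 + N − H − X) / 2, where X is the halogen count and O/S are ignored.
    = (2·8 + 2 + 0 − 14 − 2) / 2 = 2 / 2 = 1.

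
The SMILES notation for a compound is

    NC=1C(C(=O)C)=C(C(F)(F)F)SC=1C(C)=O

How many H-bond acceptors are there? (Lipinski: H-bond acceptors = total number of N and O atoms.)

N atoms: 1; O atoms: 2.
Lipinski HBA = 1 + 2 = 3.

3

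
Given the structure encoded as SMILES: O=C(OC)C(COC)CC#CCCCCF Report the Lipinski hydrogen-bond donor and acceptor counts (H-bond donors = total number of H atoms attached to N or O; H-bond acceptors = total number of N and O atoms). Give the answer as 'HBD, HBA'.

Donors: find every N or O and count the H atoms it carries.
  atom 1 (O): bond orders sum to 2 → 0 H
  atom 3 (O): bond orders sum to 2 → 0 H
  atom 7 (O): bond orders sum to 2 → 0 H
Lipinski HBD = 0.
Acceptors: N atoms = 0, O atoms = 3 → HBA = 3.

0, 3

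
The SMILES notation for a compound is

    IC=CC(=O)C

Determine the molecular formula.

C4H5IO

Walk through each heavy atom and fill implicit hydrogens from standard valence (C 4, N 3, O 2, S 2, halogen 1):
  atom 1: I (halogen, monovalent) → 0 H
  atom 2: C, bond orders sum to 3 (valence 4) → 1 H
  atom 3: C, bond orders sum to 3 (valence 4) → 1 H
  atom 4: C, bond orders sum to 4 (valence 4) → 0 H
  atom 5: O, bond orders sum to 2 (valence 2) → 0 H
  atom 6: C, bond orders sum to 1 (valence 4) → 3 H
Totals → C:4, H:5, I:1, O:1.
In Hill order: C4H5IO.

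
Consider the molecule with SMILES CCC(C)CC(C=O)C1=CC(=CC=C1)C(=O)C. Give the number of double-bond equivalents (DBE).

Degree of unsaturation = (number of rings) + (number of π bonds).
Ring closures in the SMILES: 1.
π bonds: 5 double bonds (each 1 DoU) → 5 DoU from unsaturation.
Total DoU = 1 + 5 = 6.

6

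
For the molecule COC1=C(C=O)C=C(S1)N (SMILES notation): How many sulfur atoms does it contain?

Scan the SMILES for S atoms (remember two-letter symbols like Cl and Br are single atoms).
Sulfur count: 1.

1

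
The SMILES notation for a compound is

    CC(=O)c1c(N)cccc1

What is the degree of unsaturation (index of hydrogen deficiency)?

Molecular formula: C8H9NO.
DoU = (2C + 2 + N − H − X) / 2, where X is the halogen count and O/S are ignored.
    = (2·8 + 2 + 1 − 9 − 0) / 2 = 10 / 2 = 5.

5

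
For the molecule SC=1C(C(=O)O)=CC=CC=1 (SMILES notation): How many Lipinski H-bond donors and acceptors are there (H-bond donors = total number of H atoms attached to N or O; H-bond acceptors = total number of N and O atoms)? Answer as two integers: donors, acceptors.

Donors: find every N or O and count the H atoms it carries.
  atom 5 (O): bond orders sum to 2 → 0 H
  atom 6 (O): bond orders sum to 1 → 1 H
Lipinski HBD = 1.
Acceptors: N atoms = 0, O atoms = 2 → HBA = 2.

1, 2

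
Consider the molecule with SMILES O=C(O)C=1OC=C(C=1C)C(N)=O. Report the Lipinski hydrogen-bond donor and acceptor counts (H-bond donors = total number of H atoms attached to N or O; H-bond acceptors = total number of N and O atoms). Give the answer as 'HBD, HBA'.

3, 5

Donors: find every N or O and count the H atoms it carries.
  atom 1 (O): bond orders sum to 2 → 0 H
  atom 3 (O): bond orders sum to 1 → 1 H
  atom 5 (O): bond orders sum to 2 → 0 H
  atom 11 (N): bond orders sum to 1 → 2 H
  atom 12 (O): bond orders sum to 2 → 0 H
Lipinski HBD = 3.
Acceptors: N atoms = 1, O atoms = 4 → HBA = 5.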